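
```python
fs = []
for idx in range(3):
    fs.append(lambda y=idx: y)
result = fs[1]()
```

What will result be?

Step 1: Default argument y=idx captures idx's value at each iteration.
Step 2: fs[1] captured y = 1 when idx was 1.
Step 3: result = 1

The answer is 1.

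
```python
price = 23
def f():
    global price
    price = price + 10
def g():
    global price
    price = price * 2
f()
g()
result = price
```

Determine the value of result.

Step 1: price = 23.
Step 2: f() adds 10: price = 23 + 10 = 33.
Step 3: g() doubles: price = 33 * 2 = 66.
Step 4: result = 66

The answer is 66.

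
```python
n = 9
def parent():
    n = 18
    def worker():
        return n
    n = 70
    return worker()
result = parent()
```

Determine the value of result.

Step 1: parent() sets n = 18, then later n = 70.
Step 2: worker() is called after n is reassigned to 70. Closures capture variables by reference, not by value.
Step 3: result = 70

The answer is 70.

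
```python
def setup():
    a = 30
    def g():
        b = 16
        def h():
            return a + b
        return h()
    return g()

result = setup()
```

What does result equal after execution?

Step 1: setup() defines a = 30. g() defines b = 16.
Step 2: h() accesses both from enclosing scopes: a = 30, b = 16.
Step 3: result = 30 + 16 = 46

The answer is 46.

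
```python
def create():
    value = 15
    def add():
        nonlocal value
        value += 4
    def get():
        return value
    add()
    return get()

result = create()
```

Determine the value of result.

Step 1: value = 15. add() modifies it via nonlocal, get() reads it.
Step 2: add() makes value = 15 + 4 = 19.
Step 3: get() returns 19. result = 19

The answer is 19.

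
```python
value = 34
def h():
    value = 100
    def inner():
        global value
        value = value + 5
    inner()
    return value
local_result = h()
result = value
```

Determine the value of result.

Step 1: Global value = 34. h() creates local value = 100.
Step 2: inner() declares global value and adds 5: global value = 34 + 5 = 39.
Step 3: h() returns its local value = 100 (unaffected by inner).
Step 4: result = global value = 39

The answer is 39.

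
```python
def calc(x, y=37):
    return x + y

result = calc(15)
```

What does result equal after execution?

Step 1: calc(15) uses default y = 37.
Step 2: Returns 15 + 37 = 52.
Step 3: result = 52

The answer is 52.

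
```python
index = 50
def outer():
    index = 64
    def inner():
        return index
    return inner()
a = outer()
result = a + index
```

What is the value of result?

Step 1: outer() has local index = 64. inner() reads from enclosing.
Step 2: outer() returns 64. Global index = 50 unchanged.
Step 3: result = 64 + 50 = 114

The answer is 114.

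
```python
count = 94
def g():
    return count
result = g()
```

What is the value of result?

Step 1: count = 94 is defined in the global scope.
Step 2: g() looks up count. No local count exists, so Python checks the global scope via LEGB rule and finds count = 94.
Step 3: result = 94

The answer is 94.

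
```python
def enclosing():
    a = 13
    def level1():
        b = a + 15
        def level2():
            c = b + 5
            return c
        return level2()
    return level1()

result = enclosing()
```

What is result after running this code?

Step 1: a = 13. b = a + 15 = 28.
Step 2: c = b + 5 = 28 + 5 = 33.
Step 3: result = 33

The answer is 33.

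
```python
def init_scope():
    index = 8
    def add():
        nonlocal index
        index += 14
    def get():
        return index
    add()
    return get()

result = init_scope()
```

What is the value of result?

Step 1: index = 8. add() modifies it via nonlocal, get() reads it.
Step 2: add() makes index = 8 + 14 = 22.
Step 3: get() returns 22. result = 22

The answer is 22.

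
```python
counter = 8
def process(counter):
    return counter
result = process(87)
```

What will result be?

Step 1: Global counter = 8.
Step 2: process(87) takes parameter counter = 87, which shadows the global.
Step 3: result = 87

The answer is 87.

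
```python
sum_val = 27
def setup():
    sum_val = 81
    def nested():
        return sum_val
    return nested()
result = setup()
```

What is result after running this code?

Step 1: sum_val = 27 globally, but setup() defines sum_val = 81 locally.
Step 2: nested() looks up sum_val. Not in local scope, so checks enclosing scope (setup) and finds sum_val = 81.
Step 3: result = 81

The answer is 81.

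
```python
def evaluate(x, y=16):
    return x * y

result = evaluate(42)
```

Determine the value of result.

Step 1: evaluate(42) uses default y = 16.
Step 2: Returns 42 * 16 = 672.
Step 3: result = 672

The answer is 672.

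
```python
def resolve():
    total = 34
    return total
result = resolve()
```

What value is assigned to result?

Step 1: resolve() defines total = 34 in its local scope.
Step 2: return total finds the local variable total = 34.
Step 3: result = 34

The answer is 34.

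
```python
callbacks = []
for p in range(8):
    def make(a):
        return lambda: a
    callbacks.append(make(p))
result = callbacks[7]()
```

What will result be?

Step 1: make(p) creates a new scope capturing a = p at call time.
Step 2: callbacks[7] = make(7), so its lambda captures a = 7.
Step 3: result = 7 (closure factory fixes late binding)

The answer is 7.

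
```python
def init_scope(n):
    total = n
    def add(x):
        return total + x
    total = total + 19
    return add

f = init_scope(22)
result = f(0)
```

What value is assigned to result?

Step 1: init_scope(22) sets total = 22, then total = 22 + 19 = 41.
Step 2: Closures capture by reference, so add sees total = 41.
Step 3: f(0) returns 41 + 0 = 41

The answer is 41.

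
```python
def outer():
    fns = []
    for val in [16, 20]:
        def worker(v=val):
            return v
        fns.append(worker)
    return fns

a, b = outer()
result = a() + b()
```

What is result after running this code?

Step 1: Default argument v=val captures val at each iteration.
Step 2: a() returns 16 (captured at first iteration), b() returns 20 (captured at second).
Step 3: result = 16 + 20 = 36

The answer is 36.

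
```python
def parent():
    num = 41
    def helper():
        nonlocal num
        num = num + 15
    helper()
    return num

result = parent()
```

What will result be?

Step 1: parent() sets num = 41.
Step 2: helper() uses nonlocal to modify num in parent's scope: num = 41 + 15 = 56.
Step 3: parent() returns the modified num = 56

The answer is 56.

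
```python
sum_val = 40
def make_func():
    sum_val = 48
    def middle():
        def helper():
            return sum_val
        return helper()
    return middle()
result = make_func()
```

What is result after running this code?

Step 1: make_func() defines sum_val = 48. middle() and helper() have no local sum_val.
Step 2: helper() checks local (none), enclosing middle() (none), enclosing make_func() and finds sum_val = 48.
Step 3: result = 48

The answer is 48.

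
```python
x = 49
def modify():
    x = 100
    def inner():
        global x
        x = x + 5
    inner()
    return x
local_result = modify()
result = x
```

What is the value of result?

Step 1: Global x = 49. modify() creates local x = 100.
Step 2: inner() declares global x and adds 5: global x = 49 + 5 = 54.
Step 3: modify() returns its local x = 100 (unaffected by inner).
Step 4: result = global x = 54

The answer is 54.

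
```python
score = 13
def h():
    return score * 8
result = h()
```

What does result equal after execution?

Step 1: score = 13 is defined globally.
Step 2: h() looks up score from global scope = 13, then computes 13 * 8 = 104.
Step 3: result = 104

The answer is 104.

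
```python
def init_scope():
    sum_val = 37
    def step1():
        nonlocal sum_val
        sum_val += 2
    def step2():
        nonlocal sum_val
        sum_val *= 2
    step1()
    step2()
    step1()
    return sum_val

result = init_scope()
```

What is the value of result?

Step 1: sum_val = 37.
Step 2: step1(): sum_val = 37 + 2 = 39.
Step 3: step2(): sum_val = 39 * 2 = 78.
Step 4: step1(): sum_val = 78 + 2 = 80. result = 80

The answer is 80.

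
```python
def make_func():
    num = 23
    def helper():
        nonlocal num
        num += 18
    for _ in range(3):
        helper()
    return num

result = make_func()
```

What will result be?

Step 1: num = 23.
Step 2: helper() is called 3 times in a loop, each adding 18 via nonlocal.
Step 3: num = 23 + 18 * 3 = 77

The answer is 77.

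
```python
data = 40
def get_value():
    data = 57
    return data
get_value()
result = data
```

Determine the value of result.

Step 1: data = 40 globally.
Step 2: get_value() creates a LOCAL data = 57 (no global keyword!).
Step 3: The global data is unchanged. result = 40

The answer is 40.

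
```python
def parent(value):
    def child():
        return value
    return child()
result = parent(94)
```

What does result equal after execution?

Step 1: parent(94) binds parameter value = 94.
Step 2: child() looks up value in enclosing scope and finds the parameter value = 94.
Step 3: result = 94

The answer is 94.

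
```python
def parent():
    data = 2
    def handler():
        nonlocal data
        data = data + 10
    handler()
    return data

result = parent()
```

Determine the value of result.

Step 1: parent() sets data = 2.
Step 2: handler() uses nonlocal to modify data in parent's scope: data = 2 + 10 = 12.
Step 3: parent() returns the modified data = 12

The answer is 12.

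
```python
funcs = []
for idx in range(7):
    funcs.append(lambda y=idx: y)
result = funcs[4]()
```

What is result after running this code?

Step 1: Default argument y=idx captures idx's value at each iteration.
Step 2: funcs[4] captured y = 4 when idx was 4.
Step 3: result = 4

The answer is 4.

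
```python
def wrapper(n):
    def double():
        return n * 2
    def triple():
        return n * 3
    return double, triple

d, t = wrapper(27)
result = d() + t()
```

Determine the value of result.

Step 1: Both closures capture the same n = 27.
Step 2: d() = 27 * 2 = 54, t() = 27 * 3 = 81.
Step 3: result = 54 + 81 = 135

The answer is 135.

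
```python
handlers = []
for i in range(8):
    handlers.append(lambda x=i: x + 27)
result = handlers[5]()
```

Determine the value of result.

Step 1: Default argument x=i captures i's value at definition time.
Step 2: handlers[5] was defined when i = 5, so x defaults to 5.
Step 3: result = 5 + 27 = 32 (default arg fixes the late binding issue)

The answer is 32.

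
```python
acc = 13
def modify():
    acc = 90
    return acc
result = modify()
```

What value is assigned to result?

Step 1: Global acc = 13.
Step 2: modify() creates local acc = 90, shadowing the global.
Step 3: Returns local acc = 90. result = 90

The answer is 90.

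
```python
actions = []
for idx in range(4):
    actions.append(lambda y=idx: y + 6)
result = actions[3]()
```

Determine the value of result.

Step 1: Default argument y=idx captures idx's value at definition time.
Step 2: actions[3] was defined when idx = 3, so y defaults to 3.
Step 3: result = 3 + 6 = 9 (default arg fixes the late binding issue)

The answer is 9.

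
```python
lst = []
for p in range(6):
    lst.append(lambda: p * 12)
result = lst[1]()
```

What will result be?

Step 1: All lambdas reference the same variable p (late binding).
Step 2: After the loop, p = 5. Every lambda returns p * 12.
Step 3: lst[1]() = 5 * 12 = 60

The answer is 60.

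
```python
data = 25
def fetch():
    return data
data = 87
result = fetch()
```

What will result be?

Step 1: data is first set to 25, then reassigned to 87.
Step 2: fetch() is called after the reassignment, so it looks up the current global data = 87.
Step 3: result = 87

The answer is 87.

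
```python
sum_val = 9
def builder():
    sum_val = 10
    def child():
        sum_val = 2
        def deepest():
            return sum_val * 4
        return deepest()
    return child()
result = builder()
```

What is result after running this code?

Step 1: deepest() looks up sum_val through LEGB: not local, finds sum_val = 2 in enclosing child().
Step 2: Returns 2 * 4 = 8.
Step 3: result = 8

The answer is 8.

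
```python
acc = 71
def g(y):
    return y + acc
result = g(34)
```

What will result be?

Step 1: acc = 71 is defined globally.
Step 2: g(34) uses parameter y = 34 and looks up acc from global scope = 71.
Step 3: result = 34 + 71 = 105

The answer is 105.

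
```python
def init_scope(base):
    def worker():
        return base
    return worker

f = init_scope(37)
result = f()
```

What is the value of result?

Step 1: init_scope(37) creates closure capturing base = 37.
Step 2: f() returns the captured base = 37.
Step 3: result = 37

The answer is 37.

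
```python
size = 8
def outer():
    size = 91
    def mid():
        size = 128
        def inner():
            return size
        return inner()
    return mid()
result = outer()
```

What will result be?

Step 1: Three levels of shadowing: global 8, outer 91, mid 128.
Step 2: inner() finds size = 128 in enclosing mid() scope.
Step 3: result = 128

The answer is 128.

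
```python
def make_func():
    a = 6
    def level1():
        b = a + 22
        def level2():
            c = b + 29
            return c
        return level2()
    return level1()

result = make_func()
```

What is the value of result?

Step 1: a = 6. b = a + 22 = 28.
Step 2: c = b + 29 = 28 + 29 = 57.
Step 3: result = 57

The answer is 57.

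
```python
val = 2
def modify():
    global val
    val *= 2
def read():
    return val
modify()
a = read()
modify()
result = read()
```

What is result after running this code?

Step 1: val = 2.
Step 2: First modify(): val = 2 * 2 = 4.
Step 3: Second modify(): val = 4 * 2 = 8.
Step 4: read() returns 8

The answer is 8.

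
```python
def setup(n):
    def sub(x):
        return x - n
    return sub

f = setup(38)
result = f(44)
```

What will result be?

Step 1: setup(38) creates a closure capturing n = 38.
Step 2: f(44) computes 44 - 38 = 6.
Step 3: result = 6

The answer is 6.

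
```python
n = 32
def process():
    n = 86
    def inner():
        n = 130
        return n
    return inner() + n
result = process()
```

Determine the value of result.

Step 1: process() has local n = 86. inner() has local n = 130.
Step 2: inner() returns its local n = 130.
Step 3: process() returns 130 + its own n (86) = 216

The answer is 216.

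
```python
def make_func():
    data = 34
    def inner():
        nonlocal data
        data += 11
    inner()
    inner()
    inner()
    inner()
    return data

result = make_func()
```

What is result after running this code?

Step 1: data starts at 34.
Step 2: inner() is called 4 times, each adding 11.
Step 3: data = 34 + 11 * 4 = 78

The answer is 78.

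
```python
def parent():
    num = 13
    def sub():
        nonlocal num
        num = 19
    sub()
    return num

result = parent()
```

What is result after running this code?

Step 1: parent() sets num = 13.
Step 2: sub() uses nonlocal to reassign num = 19.
Step 3: result = 19

The answer is 19.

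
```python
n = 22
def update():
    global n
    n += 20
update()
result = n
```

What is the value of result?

Step 1: n = 22 globally.
Step 2: update() modifies global n: n += 20 = 42.
Step 3: result = 42

The answer is 42.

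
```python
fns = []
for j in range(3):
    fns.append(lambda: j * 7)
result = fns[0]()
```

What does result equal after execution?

Step 1: All lambdas reference the same variable j (late binding).
Step 2: After the loop, j = 2. Every lambda returns j * 7.
Step 3: fns[0]() = 2 * 7 = 14

The answer is 14.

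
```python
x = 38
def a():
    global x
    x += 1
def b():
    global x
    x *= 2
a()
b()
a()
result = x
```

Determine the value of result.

Step 1: x = 38.
Step 2: a(): x = 38 + 1 = 39.
Step 3: b(): x = 39 * 2 = 78.
Step 4: a(): x = 78 + 1 = 79

The answer is 79.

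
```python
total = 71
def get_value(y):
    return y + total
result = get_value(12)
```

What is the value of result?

Step 1: total = 71 is defined globally.
Step 2: get_value(12) uses parameter y = 12 and looks up total from global scope = 71.
Step 3: result = 12 + 71 = 83

The answer is 83.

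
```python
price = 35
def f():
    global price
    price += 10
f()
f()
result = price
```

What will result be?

Step 1: price = 35.
Step 2: First f(): price = 35 + 10 = 45.
Step 3: Second f(): price = 45 + 10 = 55. result = 55

The answer is 55.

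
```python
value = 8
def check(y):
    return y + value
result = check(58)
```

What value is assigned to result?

Step 1: value = 8 is defined globally.
Step 2: check(58) uses parameter y = 58 and looks up value from global scope = 8.
Step 3: result = 58 + 8 = 66

The answer is 66.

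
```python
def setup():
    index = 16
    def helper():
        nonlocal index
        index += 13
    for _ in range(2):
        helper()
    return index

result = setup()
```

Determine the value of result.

Step 1: index = 16.
Step 2: helper() is called 2 times in a loop, each adding 13 via nonlocal.
Step 3: index = 16 + 13 * 2 = 42

The answer is 42.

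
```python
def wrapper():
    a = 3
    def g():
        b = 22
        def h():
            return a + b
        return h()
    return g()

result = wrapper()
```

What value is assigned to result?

Step 1: wrapper() defines a = 3. g() defines b = 22.
Step 2: h() accesses both from enclosing scopes: a = 3, b = 22.
Step 3: result = 3 + 22 = 25

The answer is 25.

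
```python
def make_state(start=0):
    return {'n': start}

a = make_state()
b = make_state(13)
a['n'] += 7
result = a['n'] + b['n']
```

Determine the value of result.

Step 1: make_state() returns a new dict each call (immutable default 0).
Step 2: a = {'n': 0}, b = {'n': 13}.
Step 3: a['n'] += 7 = 7. result = 7 + 13 = 20

The answer is 20.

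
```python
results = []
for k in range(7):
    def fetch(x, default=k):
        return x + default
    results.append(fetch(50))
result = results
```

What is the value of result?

Step 1: Default argument default=k is evaluated at function definition time.
Step 2: Each iteration creates fetch with default = current k value.
Step 3: fetch(50) returns 50 + default. results = [50, 51, 52, 53, 54, 55, 56]

The answer is [50, 51, 52, 53, 54, 55, 56].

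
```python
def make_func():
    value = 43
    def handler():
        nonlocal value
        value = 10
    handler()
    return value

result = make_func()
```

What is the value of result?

Step 1: make_func() sets value = 43.
Step 2: handler() uses nonlocal to reassign value = 10.
Step 3: result = 10

The answer is 10.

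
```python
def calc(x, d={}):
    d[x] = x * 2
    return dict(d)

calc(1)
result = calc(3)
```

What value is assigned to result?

Step 1: Mutable default dict is shared across calls.
Step 2: First call adds 1: 2. Second call adds 3: 6.
Step 3: result = {1: 2, 3: 6}

The answer is {1: 2, 3: 6}.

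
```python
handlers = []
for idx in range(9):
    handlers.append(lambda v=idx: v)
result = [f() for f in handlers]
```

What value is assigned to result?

Step 1: Default arg v=idx captures idx at each iteration.
Step 2: Each lambda has its own default: 0, 1, ..., 8.
Step 3: result = [0, 1, 2, 3, 4, 5, 6, 7, 8]

The answer is [0, 1, 2, 3, 4, 5, 6, 7, 8].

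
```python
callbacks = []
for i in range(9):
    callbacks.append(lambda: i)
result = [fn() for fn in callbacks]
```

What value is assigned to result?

Step 1: All 9 lambdas share the same variable i.
Step 2: After the loop, i = 8.
Step 3: Each call returns 8. result = [8, 8, 8, 8, 8, 8, 8, 8, 8]

The answer is [8, 8, 8, 8, 8, 8, 8, 8, 8].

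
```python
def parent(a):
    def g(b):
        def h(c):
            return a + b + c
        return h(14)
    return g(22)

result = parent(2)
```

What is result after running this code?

Step 1: a = 2, b = 22, c = 14 across three nested scopes.
Step 2: h() accesses all three via LEGB rule.
Step 3: result = 2 + 22 + 14 = 38

The answer is 38.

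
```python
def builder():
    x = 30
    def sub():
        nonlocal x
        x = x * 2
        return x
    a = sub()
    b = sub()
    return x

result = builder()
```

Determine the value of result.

Step 1: x starts at 30.
Step 2: First sub(): x = 30 * 2 = 60.
Step 3: Second sub(): x = 60 * 2 = 120.
Step 4: result = 120

The answer is 120.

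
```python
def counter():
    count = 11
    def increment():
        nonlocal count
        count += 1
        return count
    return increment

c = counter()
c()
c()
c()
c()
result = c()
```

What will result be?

Step 1: counter() creates closure with count = 11.
Step 2: Each c() call increments count via nonlocal. After 5 calls: 11 + 5 = 16.
Step 3: result = 16

The answer is 16.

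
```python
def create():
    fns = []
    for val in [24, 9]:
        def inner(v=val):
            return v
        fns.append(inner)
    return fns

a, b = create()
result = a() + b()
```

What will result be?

Step 1: Default argument v=val captures val at each iteration.
Step 2: a() returns 24 (captured at first iteration), b() returns 9 (captured at second).
Step 3: result = 24 + 9 = 33

The answer is 33.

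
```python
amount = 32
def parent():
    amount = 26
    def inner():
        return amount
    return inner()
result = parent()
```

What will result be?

Step 1: amount = 32 globally, but parent() defines amount = 26 locally.
Step 2: inner() looks up amount. Not in local scope, so checks enclosing scope (parent) and finds amount = 26.
Step 3: result = 26

The answer is 26.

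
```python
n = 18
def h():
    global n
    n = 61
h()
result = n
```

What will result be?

Step 1: n = 18 globally.
Step 2: h() declares global n and sets it to 61.
Step 3: After h(), global n = 61. result = 61

The answer is 61.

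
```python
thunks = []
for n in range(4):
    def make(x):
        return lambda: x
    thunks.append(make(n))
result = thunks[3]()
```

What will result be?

Step 1: make(n) creates a new scope capturing x = n at call time.
Step 2: thunks[3] = make(3), so its lambda captures x = 3.
Step 3: result = 3 (closure factory fixes late binding)

The answer is 3.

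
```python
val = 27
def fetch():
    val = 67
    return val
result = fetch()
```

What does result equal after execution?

Step 1: Global val = 27.
Step 2: fetch() creates local val = 67, shadowing the global.
Step 3: Returns local val = 67. result = 67

The answer is 67.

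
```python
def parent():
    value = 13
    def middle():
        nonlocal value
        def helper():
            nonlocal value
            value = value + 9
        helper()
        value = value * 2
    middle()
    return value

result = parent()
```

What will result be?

Step 1: value = 13.
Step 2: helper() adds 9: value = 13 + 9 = 22.
Step 3: middle() doubles: value = 22 * 2 = 44.
Step 4: result = 44

The answer is 44.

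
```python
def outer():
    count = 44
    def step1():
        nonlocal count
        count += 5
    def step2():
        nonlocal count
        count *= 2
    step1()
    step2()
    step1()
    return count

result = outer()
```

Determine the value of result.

Step 1: count = 44.
Step 2: step1(): count = 44 + 5 = 49.
Step 3: step2(): count = 49 * 2 = 98.
Step 4: step1(): count = 98 + 5 = 103. result = 103

The answer is 103.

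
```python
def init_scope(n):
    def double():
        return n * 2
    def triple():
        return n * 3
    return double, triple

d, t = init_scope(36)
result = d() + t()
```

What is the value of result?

Step 1: Both closures capture the same n = 36.
Step 2: d() = 36 * 2 = 72, t() = 36 * 3 = 108.
Step 3: result = 72 + 108 = 180

The answer is 180.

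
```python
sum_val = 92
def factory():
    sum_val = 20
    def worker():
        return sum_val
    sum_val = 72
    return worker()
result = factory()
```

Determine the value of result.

Step 1: factory() sets sum_val = 20, then later sum_val = 72.
Step 2: worker() is called after sum_val is reassigned to 72. Closures capture variables by reference, not by value.
Step 3: result = 72

The answer is 72.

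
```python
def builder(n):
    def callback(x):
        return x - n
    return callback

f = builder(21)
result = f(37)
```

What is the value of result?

Step 1: builder(21) creates a closure capturing n = 21.
Step 2: f(37) computes 37 - 21 = 16.
Step 3: result = 16

The answer is 16.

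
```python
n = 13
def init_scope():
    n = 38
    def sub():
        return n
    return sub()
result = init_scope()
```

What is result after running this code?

Step 1: n = 13 globally, but init_scope() defines n = 38 locally.
Step 2: sub() looks up n. Not in local scope, so checks enclosing scope (init_scope) and finds n = 38.
Step 3: result = 38

The answer is 38.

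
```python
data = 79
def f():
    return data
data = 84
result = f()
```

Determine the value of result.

Step 1: data is first set to 79, then reassigned to 84.
Step 2: f() is called after the reassignment, so it looks up the current global data = 84.
Step 3: result = 84

The answer is 84.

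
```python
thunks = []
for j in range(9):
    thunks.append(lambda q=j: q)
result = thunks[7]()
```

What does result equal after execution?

Step 1: Default argument q=j captures j's value at each iteration.
Step 2: thunks[7] captured q = 7 when j was 7.
Step 3: result = 7

The answer is 7.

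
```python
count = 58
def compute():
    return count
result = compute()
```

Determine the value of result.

Step 1: count = 58 is defined in the global scope.
Step 2: compute() looks up count. No local count exists, so Python checks the global scope via LEGB rule and finds count = 58.
Step 3: result = 58

The answer is 58.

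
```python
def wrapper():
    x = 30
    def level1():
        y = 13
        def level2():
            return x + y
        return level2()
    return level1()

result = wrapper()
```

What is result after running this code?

Step 1: x = 30 in wrapper. y = 13 in level1.
Step 2: level2() reads x = 30 and y = 13 from enclosing scopes.
Step 3: result = 30 + 13 = 43

The answer is 43.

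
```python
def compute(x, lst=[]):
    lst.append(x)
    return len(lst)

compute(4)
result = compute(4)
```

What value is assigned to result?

Step 1: Mutable default list persists between calls.
Step 2: First call: lst = [4], len = 1. Second call: lst = [4, 4], len = 2.
Step 3: result = 2

The answer is 2.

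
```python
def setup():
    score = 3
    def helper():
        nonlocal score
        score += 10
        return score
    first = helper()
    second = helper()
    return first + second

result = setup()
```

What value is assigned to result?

Step 1: score starts at 3.
Step 2: First call: score = 3 + 10 = 13, returns 13.
Step 3: Second call: score = 13 + 10 = 23, returns 23.
Step 4: result = 13 + 23 = 36

The answer is 36.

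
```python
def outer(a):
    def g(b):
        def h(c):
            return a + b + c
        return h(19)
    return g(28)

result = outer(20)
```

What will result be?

Step 1: a = 20, b = 28, c = 19 across three nested scopes.
Step 2: h() accesses all three via LEGB rule.
Step 3: result = 20 + 28 + 19 = 67

The answer is 67.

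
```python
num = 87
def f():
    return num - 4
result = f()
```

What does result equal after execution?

Step 1: num = 87 is defined globally.
Step 2: f() looks up num from global scope = 87, then computes 87 - 4 = 83.
Step 3: result = 83

The answer is 83.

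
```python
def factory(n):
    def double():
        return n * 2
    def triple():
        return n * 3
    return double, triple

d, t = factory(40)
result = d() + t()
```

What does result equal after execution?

Step 1: Both closures capture the same n = 40.
Step 2: d() = 40 * 2 = 80, t() = 40 * 3 = 120.
Step 3: result = 80 + 120 = 200

The answer is 200.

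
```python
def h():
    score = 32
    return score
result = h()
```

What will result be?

Step 1: h() defines score = 32 in its local scope.
Step 2: return score finds the local variable score = 32.
Step 3: result = 32

The answer is 32.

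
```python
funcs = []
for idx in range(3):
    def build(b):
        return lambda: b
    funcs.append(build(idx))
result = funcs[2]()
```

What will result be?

Step 1: build(idx) creates a new scope capturing b = idx at call time.
Step 2: funcs[2] = build(2), so its lambda captures b = 2.
Step 3: result = 2 (closure factory fixes late binding)

The answer is 2.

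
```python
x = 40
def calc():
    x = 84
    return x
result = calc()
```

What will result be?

Step 1: Global x = 40.
Step 2: calc() creates local x = 84, shadowing the global.
Step 3: Returns local x = 84. result = 84

The answer is 84.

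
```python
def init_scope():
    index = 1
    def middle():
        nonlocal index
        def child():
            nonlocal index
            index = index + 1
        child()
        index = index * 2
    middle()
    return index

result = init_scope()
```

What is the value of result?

Step 1: index = 1.
Step 2: child() adds 1: index = 1 + 1 = 2.
Step 3: middle() doubles: index = 2 * 2 = 4.
Step 4: result = 4

The answer is 4.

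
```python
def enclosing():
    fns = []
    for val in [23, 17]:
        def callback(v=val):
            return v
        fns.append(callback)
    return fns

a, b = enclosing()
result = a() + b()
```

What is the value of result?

Step 1: Default argument v=val captures val at each iteration.
Step 2: a() returns 23 (captured at first iteration), b() returns 17 (captured at second).
Step 3: result = 23 + 17 = 40

The answer is 40.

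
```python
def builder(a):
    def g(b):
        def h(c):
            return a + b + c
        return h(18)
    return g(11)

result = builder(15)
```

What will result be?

Step 1: a = 15, b = 11, c = 18 across three nested scopes.
Step 2: h() accesses all three via LEGB rule.
Step 3: result = 15 + 11 + 18 = 44

The answer is 44.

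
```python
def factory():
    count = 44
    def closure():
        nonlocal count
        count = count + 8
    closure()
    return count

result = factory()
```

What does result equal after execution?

Step 1: factory() sets count = 44.
Step 2: closure() uses nonlocal to modify count in factory's scope: count = 44 + 8 = 52.
Step 3: factory() returns the modified count = 52

The answer is 52.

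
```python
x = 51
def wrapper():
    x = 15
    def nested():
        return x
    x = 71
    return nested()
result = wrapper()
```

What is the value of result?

Step 1: wrapper() sets x = 15, then later x = 71.
Step 2: nested() is called after x is reassigned to 71. Closures capture variables by reference, not by value.
Step 3: result = 71

The answer is 71.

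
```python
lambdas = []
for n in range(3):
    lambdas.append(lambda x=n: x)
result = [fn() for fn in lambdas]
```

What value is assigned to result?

Step 1: Default arg x=n captures n at each iteration.
Step 2: Each lambda has its own default: 0, 1, ..., 2.
Step 3: result = [0, 1, 2]

The answer is [0, 1, 2].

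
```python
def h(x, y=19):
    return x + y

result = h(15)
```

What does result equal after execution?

Step 1: h(15) uses default y = 19.
Step 2: Returns 15 + 19 = 34.
Step 3: result = 34

The answer is 34.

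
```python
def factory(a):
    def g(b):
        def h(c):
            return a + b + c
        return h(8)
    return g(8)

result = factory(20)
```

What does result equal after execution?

Step 1: a = 20, b = 8, c = 8 across three nested scopes.
Step 2: h() accesses all three via LEGB rule.
Step 3: result = 20 + 8 + 8 = 36

The answer is 36.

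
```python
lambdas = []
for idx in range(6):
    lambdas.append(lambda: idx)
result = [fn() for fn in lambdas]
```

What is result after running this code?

Step 1: All 6 lambdas share the same variable idx.
Step 2: After the loop, idx = 5.
Step 3: Each call returns 5. result = [5, 5, 5, 5, 5, 5]

The answer is [5, 5, 5, 5, 5, 5].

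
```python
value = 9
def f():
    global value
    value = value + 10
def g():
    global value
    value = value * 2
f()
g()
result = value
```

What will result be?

Step 1: value = 9.
Step 2: f() adds 10: value = 9 + 10 = 19.
Step 3: g() doubles: value = 19 * 2 = 38.
Step 4: result = 38

The answer is 38.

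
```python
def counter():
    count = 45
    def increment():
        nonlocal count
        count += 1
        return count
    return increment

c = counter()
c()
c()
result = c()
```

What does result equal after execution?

Step 1: counter() creates closure with count = 45.
Step 2: Each c() call increments count via nonlocal. After 3 calls: 45 + 3 = 48.
Step 3: result = 48

The answer is 48.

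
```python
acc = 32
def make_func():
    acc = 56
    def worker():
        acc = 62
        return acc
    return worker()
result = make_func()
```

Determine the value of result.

Step 1: Three scopes define acc: global (32), make_func (56), worker (62).
Step 2: worker() has its own local acc = 62, which shadows both enclosing and global.
Step 3: result = 62 (local wins in LEGB)

The answer is 62.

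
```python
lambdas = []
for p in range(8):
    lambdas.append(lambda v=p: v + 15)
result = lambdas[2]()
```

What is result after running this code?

Step 1: Default argument v=p captures p's value at definition time.
Step 2: lambdas[2] was defined when p = 2, so v defaults to 2.
Step 3: result = 2 + 15 = 17 (default arg fixes the late binding issue)

The answer is 17.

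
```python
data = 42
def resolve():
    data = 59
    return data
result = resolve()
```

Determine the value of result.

Step 1: Global data = 42.
Step 2: resolve() creates local data = 59, shadowing the global.
Step 3: Returns local data = 59. result = 59

The answer is 59.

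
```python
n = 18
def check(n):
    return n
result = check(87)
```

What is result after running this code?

Step 1: Global n = 18.
Step 2: check(87) takes parameter n = 87, which shadows the global.
Step 3: result = 87

The answer is 87.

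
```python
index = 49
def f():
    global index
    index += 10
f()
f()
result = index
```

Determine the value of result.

Step 1: index = 49.
Step 2: First f(): index = 49 + 10 = 59.
Step 3: Second f(): index = 59 + 10 = 69. result = 69

The answer is 69.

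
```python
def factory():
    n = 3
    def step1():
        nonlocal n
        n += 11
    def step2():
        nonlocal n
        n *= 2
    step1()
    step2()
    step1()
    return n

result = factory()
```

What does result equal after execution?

Step 1: n = 3.
Step 2: step1(): n = 3 + 11 = 14.
Step 3: step2(): n = 14 * 2 = 28.
Step 4: step1(): n = 28 + 11 = 39. result = 39

The answer is 39.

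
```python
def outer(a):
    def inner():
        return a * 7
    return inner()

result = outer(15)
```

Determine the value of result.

Step 1: outer(15) binds parameter a = 15.
Step 2: inner() accesses a = 15 from enclosing scope.
Step 3: result = 15 * 7 = 105

The answer is 105.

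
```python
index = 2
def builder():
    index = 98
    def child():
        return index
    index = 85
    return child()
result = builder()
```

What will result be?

Step 1: builder() sets index = 98, then later index = 85.
Step 2: child() is called after index is reassigned to 85. Closures capture variables by reference, not by value.
Step 3: result = 85

The answer is 85.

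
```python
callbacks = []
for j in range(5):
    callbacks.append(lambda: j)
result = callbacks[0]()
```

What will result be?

Step 1: The loop creates 5 lambdas, all referencing the same variable j.
Step 2: After the loop, j = 4 (final value).
Step 3: callbacks[0]() looks up j at call time and finds 4. This is the late binding gotcha. result = 4

The answer is 4.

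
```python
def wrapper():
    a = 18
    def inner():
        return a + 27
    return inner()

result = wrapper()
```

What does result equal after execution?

Step 1: wrapper() defines a = 18.
Step 2: inner() reads a = 18 from enclosing scope, returns 18 + 27 = 45.
Step 3: result = 45

The answer is 45.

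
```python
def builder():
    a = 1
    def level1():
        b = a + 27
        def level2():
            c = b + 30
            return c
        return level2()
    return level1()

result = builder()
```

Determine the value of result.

Step 1: a = 1. b = a + 27 = 28.
Step 2: c = b + 30 = 28 + 30 = 58.
Step 3: result = 58

The answer is 58.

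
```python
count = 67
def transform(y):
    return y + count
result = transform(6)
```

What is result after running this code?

Step 1: count = 67 is defined globally.
Step 2: transform(6) uses parameter y = 6 and looks up count from global scope = 67.
Step 3: result = 6 + 67 = 73

The answer is 73.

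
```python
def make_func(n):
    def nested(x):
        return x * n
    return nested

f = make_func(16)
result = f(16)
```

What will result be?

Step 1: make_func(16) creates a closure capturing n = 16.
Step 2: f(16) computes 16 * 16 = 256.
Step 3: result = 256

The answer is 256.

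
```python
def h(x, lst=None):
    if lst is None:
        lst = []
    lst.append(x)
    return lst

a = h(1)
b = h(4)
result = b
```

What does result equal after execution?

Step 1: None default with guard creates a NEW list each call.
Step 2: a = [1] (fresh list). b = [4] (another fresh list).
Step 3: result = [4] (this is the fix for mutable default)

The answer is [4].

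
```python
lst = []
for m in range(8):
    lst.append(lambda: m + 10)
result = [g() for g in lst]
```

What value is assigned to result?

Step 1: All lambdas capture m by reference. After the loop, m = 7.
Step 2: Each call returns 7 + 10 = 17.
Step 3: result = [17, 17, 17, 17, 17, 17, 17, 17]

The answer is [17, 17, 17, 17, 17, 17, 17, 17].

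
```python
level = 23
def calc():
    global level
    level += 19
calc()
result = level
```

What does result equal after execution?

Step 1: level = 23 globally.
Step 2: calc() modifies global level: level += 19 = 42.
Step 3: result = 42

The answer is 42.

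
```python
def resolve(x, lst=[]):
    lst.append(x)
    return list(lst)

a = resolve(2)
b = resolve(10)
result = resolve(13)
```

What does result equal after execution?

Step 1: Default list is shared. list() creates copies for return values.
Step 2: Internal list grows: [2] -> [2, 10] -> [2, 10, 13].
Step 3: result = [2, 10, 13]

The answer is [2, 10, 13].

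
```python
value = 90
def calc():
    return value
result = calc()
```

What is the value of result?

Step 1: value = 90 is defined in the global scope.
Step 2: calc() looks up value. No local value exists, so Python checks the global scope via LEGB rule and finds value = 90.
Step 3: result = 90

The answer is 90.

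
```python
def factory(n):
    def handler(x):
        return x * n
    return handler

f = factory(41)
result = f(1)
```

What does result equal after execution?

Step 1: factory(41) creates a closure capturing n = 41.
Step 2: f(1) computes 1 * 41 = 41.
Step 3: result = 41

The answer is 41.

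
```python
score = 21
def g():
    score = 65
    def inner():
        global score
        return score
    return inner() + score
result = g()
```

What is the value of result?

Step 1: Global score = 21. g() shadows with local score = 65.
Step 2: inner() uses global keyword, so inner() returns global score = 21.
Step 3: g() returns 21 + 65 = 86

The answer is 86.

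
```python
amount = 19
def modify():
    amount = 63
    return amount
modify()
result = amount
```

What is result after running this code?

Step 1: amount = 19 globally.
Step 2: modify() creates a LOCAL amount = 63 (no global keyword!).
Step 3: The global amount is unchanged. result = 19

The answer is 19.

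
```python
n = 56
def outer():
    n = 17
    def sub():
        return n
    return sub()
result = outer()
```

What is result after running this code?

Step 1: n = 56 globally, but outer() defines n = 17 locally.
Step 2: sub() looks up n. Not in local scope, so checks enclosing scope (outer) and finds n = 17.
Step 3: result = 17

The answer is 17.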